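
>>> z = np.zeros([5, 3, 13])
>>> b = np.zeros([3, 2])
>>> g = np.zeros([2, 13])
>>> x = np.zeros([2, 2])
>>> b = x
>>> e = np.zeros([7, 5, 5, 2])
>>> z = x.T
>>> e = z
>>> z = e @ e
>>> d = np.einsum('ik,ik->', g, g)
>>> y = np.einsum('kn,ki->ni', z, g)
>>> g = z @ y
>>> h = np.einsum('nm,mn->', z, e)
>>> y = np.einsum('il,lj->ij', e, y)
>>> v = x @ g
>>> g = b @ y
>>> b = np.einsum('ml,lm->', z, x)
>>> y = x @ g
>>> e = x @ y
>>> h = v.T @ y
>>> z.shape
(2, 2)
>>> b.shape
()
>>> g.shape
(2, 13)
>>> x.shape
(2, 2)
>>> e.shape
(2, 13)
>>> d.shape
()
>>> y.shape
(2, 13)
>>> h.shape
(13, 13)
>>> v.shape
(2, 13)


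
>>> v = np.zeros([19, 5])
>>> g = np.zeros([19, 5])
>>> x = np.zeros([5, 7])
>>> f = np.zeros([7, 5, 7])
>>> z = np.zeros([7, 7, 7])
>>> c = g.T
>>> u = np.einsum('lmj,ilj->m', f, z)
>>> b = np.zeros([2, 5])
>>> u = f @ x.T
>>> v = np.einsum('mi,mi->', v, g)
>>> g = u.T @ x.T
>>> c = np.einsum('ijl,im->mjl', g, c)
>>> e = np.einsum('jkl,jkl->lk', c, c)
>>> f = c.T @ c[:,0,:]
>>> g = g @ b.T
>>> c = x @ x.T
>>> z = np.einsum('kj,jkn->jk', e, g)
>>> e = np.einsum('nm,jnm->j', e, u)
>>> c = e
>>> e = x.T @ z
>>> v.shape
()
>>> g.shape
(5, 5, 2)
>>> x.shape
(5, 7)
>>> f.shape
(5, 5, 5)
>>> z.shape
(5, 5)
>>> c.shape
(7,)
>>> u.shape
(7, 5, 5)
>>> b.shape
(2, 5)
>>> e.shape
(7, 5)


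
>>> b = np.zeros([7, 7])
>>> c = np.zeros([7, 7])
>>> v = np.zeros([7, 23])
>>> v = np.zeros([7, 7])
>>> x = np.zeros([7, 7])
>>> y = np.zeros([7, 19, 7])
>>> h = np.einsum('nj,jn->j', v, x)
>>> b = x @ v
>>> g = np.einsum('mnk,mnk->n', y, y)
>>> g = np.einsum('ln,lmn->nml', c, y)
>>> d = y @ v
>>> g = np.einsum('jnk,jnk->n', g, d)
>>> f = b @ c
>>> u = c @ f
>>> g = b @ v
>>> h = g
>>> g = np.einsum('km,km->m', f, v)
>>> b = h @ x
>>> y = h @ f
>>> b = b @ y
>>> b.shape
(7, 7)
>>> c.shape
(7, 7)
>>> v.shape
(7, 7)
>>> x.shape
(7, 7)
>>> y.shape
(7, 7)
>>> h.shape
(7, 7)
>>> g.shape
(7,)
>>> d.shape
(7, 19, 7)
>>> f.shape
(7, 7)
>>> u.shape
(7, 7)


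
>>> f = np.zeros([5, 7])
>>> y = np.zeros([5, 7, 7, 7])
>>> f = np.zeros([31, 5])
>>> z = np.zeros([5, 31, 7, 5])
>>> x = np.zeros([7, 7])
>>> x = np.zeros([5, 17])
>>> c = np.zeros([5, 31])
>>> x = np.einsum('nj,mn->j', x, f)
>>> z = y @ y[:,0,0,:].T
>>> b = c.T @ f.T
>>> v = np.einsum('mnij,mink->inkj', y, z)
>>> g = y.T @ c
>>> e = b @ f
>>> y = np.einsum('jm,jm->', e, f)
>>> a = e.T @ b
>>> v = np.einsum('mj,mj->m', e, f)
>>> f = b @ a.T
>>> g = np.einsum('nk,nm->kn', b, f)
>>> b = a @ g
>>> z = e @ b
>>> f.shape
(31, 5)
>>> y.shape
()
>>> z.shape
(31, 31)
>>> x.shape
(17,)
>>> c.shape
(5, 31)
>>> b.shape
(5, 31)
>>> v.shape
(31,)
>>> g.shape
(31, 31)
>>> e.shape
(31, 5)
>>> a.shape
(5, 31)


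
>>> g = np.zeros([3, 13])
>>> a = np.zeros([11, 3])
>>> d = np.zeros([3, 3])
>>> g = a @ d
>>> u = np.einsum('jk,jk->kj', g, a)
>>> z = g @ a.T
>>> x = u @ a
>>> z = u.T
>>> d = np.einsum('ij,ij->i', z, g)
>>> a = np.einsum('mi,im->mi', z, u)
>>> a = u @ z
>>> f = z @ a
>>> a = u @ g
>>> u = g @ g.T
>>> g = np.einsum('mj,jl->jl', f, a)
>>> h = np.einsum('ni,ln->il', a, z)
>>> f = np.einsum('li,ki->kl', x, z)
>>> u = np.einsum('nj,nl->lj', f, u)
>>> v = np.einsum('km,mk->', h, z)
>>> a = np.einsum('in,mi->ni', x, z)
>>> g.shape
(3, 3)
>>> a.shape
(3, 3)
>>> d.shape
(11,)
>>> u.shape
(11, 3)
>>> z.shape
(11, 3)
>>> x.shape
(3, 3)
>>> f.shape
(11, 3)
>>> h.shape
(3, 11)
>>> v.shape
()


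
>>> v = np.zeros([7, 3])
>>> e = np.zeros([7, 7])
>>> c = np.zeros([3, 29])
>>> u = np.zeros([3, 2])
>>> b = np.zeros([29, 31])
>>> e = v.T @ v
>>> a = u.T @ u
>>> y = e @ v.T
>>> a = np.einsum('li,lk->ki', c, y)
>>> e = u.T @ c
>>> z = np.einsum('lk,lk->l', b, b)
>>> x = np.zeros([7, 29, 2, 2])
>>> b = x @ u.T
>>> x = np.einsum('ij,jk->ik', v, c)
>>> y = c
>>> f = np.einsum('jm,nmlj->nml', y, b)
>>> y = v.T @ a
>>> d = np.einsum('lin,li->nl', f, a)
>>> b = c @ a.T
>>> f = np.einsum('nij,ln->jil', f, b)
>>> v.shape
(7, 3)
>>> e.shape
(2, 29)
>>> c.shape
(3, 29)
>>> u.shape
(3, 2)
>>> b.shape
(3, 7)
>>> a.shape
(7, 29)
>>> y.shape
(3, 29)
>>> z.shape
(29,)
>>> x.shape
(7, 29)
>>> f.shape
(2, 29, 3)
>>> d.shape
(2, 7)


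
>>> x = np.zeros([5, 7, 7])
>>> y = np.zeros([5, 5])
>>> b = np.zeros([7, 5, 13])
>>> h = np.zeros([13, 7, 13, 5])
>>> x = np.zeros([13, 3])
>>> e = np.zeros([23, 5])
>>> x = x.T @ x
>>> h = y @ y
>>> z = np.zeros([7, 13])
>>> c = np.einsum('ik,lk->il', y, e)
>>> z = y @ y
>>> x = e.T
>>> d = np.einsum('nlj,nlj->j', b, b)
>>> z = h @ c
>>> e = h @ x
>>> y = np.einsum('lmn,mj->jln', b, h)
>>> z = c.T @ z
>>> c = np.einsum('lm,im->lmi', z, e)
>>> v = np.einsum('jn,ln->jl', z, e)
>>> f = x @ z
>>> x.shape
(5, 23)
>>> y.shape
(5, 7, 13)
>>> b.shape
(7, 5, 13)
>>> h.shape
(5, 5)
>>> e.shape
(5, 23)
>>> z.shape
(23, 23)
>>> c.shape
(23, 23, 5)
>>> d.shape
(13,)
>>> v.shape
(23, 5)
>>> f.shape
(5, 23)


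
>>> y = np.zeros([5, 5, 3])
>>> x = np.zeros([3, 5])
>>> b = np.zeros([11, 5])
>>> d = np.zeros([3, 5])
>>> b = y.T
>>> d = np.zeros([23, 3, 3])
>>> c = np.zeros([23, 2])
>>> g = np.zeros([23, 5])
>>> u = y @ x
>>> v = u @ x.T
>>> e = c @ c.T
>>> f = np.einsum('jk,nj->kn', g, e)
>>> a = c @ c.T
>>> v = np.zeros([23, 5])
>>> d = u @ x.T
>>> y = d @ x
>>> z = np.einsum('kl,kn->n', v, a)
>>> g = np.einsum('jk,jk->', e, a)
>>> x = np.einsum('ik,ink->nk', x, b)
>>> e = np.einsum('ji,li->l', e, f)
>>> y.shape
(5, 5, 5)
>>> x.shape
(5, 5)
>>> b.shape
(3, 5, 5)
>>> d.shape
(5, 5, 3)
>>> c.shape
(23, 2)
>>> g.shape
()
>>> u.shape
(5, 5, 5)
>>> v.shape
(23, 5)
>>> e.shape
(5,)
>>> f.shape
(5, 23)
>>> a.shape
(23, 23)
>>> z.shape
(23,)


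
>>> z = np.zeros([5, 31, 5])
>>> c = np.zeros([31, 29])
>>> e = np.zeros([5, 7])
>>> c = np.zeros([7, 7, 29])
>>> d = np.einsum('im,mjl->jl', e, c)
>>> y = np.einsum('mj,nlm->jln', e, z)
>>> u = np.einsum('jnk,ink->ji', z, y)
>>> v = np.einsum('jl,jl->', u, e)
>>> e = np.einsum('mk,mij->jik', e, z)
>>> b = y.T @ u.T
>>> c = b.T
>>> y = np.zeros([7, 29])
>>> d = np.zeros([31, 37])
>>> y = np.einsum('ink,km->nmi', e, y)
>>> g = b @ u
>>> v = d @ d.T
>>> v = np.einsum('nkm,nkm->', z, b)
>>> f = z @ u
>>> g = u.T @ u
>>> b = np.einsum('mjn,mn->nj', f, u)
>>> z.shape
(5, 31, 5)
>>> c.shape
(5, 31, 5)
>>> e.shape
(5, 31, 7)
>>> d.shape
(31, 37)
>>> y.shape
(31, 29, 5)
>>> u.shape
(5, 7)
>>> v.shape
()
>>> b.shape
(7, 31)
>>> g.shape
(7, 7)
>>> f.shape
(5, 31, 7)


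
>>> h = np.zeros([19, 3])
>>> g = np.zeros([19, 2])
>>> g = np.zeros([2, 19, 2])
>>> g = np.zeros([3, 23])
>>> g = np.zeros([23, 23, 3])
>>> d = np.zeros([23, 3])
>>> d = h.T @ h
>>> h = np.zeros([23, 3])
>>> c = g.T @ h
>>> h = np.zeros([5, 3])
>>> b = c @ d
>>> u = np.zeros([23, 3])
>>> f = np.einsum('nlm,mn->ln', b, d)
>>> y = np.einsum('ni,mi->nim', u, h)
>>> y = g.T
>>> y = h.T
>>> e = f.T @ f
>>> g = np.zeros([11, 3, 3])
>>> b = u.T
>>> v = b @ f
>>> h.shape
(5, 3)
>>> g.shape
(11, 3, 3)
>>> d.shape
(3, 3)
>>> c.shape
(3, 23, 3)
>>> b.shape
(3, 23)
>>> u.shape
(23, 3)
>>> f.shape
(23, 3)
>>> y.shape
(3, 5)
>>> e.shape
(3, 3)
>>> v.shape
(3, 3)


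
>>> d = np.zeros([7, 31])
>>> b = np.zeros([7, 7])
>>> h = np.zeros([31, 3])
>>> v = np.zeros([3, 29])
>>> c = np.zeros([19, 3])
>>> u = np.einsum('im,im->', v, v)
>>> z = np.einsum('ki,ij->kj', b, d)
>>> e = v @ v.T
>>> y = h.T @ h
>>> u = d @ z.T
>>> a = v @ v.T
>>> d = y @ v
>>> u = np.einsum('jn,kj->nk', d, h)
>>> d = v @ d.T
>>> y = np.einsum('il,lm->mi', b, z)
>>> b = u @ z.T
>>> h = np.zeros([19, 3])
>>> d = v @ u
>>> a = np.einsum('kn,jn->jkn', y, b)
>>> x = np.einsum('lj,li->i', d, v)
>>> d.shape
(3, 31)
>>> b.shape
(29, 7)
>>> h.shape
(19, 3)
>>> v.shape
(3, 29)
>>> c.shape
(19, 3)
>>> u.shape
(29, 31)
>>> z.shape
(7, 31)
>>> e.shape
(3, 3)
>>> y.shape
(31, 7)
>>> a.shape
(29, 31, 7)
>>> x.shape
(29,)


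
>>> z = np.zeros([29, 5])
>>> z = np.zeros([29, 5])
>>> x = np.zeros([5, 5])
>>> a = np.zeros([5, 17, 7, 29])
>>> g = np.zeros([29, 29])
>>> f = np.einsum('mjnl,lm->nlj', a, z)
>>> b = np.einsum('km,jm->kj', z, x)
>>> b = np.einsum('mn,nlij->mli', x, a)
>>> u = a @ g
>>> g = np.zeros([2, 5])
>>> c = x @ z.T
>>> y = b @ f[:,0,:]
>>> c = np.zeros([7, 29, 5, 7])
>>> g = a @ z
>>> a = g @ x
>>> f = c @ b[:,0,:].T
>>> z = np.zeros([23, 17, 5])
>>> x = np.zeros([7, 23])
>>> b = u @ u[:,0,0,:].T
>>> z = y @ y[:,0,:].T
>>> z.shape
(5, 17, 5)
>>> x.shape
(7, 23)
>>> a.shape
(5, 17, 7, 5)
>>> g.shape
(5, 17, 7, 5)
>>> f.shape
(7, 29, 5, 5)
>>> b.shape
(5, 17, 7, 5)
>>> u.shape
(5, 17, 7, 29)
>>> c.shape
(7, 29, 5, 7)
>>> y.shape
(5, 17, 17)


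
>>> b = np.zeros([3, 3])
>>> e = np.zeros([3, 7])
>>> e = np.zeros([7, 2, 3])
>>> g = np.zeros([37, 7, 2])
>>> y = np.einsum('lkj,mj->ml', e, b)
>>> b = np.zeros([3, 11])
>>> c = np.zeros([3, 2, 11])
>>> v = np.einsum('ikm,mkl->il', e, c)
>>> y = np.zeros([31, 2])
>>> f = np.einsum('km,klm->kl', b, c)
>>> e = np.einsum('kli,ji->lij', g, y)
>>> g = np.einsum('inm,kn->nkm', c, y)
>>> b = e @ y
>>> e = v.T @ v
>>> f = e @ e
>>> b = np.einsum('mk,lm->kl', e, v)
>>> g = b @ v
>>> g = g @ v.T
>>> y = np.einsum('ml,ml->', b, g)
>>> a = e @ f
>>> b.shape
(11, 7)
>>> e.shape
(11, 11)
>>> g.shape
(11, 7)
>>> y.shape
()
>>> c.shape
(3, 2, 11)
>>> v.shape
(7, 11)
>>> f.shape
(11, 11)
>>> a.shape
(11, 11)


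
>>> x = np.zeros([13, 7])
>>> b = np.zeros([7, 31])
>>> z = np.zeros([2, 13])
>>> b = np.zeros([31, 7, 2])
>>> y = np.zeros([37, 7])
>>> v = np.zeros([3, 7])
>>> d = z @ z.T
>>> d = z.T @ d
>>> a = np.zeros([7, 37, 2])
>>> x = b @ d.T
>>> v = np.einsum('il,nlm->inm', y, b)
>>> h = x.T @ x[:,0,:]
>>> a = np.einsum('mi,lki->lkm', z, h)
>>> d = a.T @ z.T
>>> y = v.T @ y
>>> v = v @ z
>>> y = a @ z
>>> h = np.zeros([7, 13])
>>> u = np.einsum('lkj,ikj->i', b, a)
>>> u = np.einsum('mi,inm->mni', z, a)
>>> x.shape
(31, 7, 13)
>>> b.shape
(31, 7, 2)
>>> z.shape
(2, 13)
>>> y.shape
(13, 7, 13)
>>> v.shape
(37, 31, 13)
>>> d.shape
(2, 7, 2)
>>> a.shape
(13, 7, 2)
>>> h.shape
(7, 13)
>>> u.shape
(2, 7, 13)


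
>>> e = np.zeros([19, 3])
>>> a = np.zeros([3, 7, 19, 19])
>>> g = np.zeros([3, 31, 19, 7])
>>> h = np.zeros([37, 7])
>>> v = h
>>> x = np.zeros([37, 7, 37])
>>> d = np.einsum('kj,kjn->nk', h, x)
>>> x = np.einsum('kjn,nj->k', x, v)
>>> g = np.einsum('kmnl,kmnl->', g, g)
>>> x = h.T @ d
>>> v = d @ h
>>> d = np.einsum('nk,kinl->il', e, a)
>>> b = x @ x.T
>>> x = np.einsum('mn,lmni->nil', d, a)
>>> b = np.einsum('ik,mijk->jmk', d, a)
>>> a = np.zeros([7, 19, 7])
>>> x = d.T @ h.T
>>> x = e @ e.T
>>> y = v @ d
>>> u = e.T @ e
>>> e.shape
(19, 3)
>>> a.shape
(7, 19, 7)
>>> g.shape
()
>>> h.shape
(37, 7)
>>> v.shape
(37, 7)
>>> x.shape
(19, 19)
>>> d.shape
(7, 19)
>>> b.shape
(19, 3, 19)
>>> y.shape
(37, 19)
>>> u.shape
(3, 3)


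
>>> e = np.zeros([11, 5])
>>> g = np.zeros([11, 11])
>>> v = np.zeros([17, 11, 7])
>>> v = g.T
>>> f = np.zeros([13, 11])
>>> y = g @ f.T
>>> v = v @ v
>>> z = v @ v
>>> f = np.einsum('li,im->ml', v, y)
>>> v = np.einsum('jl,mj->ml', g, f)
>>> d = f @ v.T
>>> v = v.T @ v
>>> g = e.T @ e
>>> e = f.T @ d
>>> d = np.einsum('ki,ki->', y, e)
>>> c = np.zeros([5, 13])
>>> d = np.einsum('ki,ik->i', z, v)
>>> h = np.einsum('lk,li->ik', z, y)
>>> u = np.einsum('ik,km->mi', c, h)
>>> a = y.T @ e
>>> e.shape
(11, 13)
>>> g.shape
(5, 5)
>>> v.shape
(11, 11)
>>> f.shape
(13, 11)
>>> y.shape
(11, 13)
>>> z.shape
(11, 11)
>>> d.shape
(11,)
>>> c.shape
(5, 13)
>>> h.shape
(13, 11)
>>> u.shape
(11, 5)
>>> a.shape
(13, 13)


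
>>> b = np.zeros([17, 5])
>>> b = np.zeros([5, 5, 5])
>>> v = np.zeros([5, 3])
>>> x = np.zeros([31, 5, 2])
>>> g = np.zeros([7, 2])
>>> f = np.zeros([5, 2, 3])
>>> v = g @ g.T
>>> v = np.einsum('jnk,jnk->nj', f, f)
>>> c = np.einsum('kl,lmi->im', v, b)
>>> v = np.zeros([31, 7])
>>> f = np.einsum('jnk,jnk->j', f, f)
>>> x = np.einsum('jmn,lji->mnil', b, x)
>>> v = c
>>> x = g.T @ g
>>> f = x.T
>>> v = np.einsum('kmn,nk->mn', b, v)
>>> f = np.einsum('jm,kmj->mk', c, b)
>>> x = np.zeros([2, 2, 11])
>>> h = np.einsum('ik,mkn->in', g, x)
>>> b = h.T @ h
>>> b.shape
(11, 11)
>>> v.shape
(5, 5)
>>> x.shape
(2, 2, 11)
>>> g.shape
(7, 2)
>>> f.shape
(5, 5)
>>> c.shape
(5, 5)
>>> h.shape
(7, 11)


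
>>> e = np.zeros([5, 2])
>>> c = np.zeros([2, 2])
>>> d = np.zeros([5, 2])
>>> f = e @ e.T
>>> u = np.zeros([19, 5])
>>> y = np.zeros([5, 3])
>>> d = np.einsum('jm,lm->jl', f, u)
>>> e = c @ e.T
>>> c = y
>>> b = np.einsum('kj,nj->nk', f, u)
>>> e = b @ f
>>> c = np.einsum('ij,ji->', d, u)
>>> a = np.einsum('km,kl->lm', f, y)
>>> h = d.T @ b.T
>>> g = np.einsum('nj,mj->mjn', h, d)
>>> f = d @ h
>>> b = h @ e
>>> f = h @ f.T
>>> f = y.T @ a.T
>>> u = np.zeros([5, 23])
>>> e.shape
(19, 5)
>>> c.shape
()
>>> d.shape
(5, 19)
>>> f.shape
(3, 3)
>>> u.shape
(5, 23)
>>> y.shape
(5, 3)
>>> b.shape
(19, 5)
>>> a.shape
(3, 5)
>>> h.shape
(19, 19)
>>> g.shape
(5, 19, 19)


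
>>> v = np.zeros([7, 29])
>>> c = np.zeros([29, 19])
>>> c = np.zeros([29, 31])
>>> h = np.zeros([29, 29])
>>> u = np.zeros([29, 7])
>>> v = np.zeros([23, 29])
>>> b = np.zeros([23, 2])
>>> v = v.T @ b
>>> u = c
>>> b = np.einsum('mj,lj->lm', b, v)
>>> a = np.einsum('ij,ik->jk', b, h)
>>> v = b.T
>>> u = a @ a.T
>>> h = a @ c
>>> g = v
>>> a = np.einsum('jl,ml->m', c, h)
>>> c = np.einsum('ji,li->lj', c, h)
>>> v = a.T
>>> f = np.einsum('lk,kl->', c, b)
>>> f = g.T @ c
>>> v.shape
(23,)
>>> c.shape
(23, 29)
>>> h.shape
(23, 31)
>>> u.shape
(23, 23)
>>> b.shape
(29, 23)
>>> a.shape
(23,)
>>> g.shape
(23, 29)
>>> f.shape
(29, 29)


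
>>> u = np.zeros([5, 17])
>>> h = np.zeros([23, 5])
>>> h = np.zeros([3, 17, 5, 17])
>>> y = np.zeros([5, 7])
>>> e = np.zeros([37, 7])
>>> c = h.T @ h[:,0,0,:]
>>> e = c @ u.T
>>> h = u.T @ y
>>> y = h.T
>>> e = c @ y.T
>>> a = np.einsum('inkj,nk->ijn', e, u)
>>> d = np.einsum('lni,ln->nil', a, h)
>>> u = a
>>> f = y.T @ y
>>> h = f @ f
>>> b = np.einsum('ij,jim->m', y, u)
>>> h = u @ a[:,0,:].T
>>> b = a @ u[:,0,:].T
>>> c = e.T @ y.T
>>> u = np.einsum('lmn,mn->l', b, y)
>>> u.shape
(17,)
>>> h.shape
(17, 7, 17)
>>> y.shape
(7, 17)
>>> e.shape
(17, 5, 17, 7)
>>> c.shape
(7, 17, 5, 7)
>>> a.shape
(17, 7, 5)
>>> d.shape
(7, 5, 17)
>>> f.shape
(17, 17)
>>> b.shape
(17, 7, 17)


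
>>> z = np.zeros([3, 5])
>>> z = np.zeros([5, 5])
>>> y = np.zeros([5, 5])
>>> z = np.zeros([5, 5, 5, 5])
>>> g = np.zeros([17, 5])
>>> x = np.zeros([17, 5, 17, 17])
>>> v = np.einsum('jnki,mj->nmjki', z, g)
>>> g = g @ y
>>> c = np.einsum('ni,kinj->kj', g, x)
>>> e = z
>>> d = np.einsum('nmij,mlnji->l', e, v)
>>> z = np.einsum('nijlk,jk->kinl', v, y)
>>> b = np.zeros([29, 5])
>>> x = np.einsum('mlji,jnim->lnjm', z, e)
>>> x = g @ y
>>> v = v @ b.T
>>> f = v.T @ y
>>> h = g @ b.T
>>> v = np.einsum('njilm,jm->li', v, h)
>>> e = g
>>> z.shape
(5, 17, 5, 5)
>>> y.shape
(5, 5)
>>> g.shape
(17, 5)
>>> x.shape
(17, 5)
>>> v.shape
(5, 5)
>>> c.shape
(17, 17)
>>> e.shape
(17, 5)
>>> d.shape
(17,)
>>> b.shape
(29, 5)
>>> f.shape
(29, 5, 5, 17, 5)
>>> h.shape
(17, 29)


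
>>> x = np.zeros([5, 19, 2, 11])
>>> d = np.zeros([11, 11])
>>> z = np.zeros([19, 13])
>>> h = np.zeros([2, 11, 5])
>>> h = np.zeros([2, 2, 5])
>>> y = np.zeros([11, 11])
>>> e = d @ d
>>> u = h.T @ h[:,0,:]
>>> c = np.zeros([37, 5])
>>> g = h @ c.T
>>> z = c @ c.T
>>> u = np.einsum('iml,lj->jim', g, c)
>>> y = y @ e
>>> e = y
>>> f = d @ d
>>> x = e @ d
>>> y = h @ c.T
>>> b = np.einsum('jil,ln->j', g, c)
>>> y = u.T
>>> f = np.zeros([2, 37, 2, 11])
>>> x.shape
(11, 11)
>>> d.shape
(11, 11)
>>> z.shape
(37, 37)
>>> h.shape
(2, 2, 5)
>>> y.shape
(2, 2, 5)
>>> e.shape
(11, 11)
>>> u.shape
(5, 2, 2)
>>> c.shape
(37, 5)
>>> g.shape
(2, 2, 37)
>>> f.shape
(2, 37, 2, 11)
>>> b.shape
(2,)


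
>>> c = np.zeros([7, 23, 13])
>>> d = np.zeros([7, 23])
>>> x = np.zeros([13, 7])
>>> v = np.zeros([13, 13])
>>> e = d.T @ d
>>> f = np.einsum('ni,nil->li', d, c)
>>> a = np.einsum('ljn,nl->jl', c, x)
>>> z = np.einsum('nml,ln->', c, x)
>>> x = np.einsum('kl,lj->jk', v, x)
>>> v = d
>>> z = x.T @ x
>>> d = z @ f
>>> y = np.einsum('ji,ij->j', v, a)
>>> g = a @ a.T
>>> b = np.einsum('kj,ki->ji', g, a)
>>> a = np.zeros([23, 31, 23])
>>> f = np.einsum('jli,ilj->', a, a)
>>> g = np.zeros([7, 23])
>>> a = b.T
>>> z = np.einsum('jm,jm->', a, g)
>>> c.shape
(7, 23, 13)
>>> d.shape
(13, 23)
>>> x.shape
(7, 13)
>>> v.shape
(7, 23)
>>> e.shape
(23, 23)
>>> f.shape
()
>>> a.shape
(7, 23)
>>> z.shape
()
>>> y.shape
(7,)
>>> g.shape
(7, 23)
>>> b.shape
(23, 7)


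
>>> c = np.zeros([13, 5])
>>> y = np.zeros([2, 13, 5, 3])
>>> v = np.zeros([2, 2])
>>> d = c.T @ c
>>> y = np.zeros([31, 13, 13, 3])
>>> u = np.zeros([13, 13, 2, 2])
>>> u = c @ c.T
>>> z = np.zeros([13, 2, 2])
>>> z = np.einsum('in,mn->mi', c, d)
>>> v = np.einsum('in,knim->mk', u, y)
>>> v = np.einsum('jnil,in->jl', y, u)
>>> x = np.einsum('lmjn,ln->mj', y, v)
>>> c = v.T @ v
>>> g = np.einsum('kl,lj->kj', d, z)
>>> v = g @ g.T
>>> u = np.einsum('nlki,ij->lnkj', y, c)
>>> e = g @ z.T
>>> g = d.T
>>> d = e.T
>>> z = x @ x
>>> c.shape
(3, 3)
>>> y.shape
(31, 13, 13, 3)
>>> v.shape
(5, 5)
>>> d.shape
(5, 5)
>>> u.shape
(13, 31, 13, 3)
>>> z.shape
(13, 13)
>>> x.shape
(13, 13)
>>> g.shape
(5, 5)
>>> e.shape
(5, 5)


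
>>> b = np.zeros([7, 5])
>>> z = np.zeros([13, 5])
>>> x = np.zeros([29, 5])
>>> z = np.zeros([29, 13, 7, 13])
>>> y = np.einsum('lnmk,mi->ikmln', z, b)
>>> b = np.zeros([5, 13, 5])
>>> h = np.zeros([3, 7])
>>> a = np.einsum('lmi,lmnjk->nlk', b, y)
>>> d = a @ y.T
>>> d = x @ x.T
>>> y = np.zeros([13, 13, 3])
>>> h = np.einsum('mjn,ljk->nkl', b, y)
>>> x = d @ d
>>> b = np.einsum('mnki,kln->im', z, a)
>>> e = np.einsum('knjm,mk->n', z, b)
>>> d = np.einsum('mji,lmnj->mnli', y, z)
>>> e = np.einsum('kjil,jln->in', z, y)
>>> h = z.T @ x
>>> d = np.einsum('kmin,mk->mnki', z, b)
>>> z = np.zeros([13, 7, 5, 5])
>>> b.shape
(13, 29)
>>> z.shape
(13, 7, 5, 5)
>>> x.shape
(29, 29)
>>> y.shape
(13, 13, 3)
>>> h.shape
(13, 7, 13, 29)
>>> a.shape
(7, 5, 13)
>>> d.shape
(13, 13, 29, 7)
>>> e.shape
(7, 3)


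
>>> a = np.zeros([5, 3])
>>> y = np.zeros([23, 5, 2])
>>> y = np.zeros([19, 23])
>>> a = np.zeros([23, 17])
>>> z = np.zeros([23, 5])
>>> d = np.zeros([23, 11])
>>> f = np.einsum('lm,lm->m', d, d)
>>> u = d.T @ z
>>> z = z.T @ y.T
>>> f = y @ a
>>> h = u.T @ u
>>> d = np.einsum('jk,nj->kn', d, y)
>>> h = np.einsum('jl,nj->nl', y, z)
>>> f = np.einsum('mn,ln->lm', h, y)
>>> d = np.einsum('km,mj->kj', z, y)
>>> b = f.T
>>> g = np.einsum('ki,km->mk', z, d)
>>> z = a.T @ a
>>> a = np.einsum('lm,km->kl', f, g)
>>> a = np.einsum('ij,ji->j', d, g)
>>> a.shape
(23,)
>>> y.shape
(19, 23)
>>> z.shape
(17, 17)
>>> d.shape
(5, 23)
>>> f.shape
(19, 5)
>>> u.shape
(11, 5)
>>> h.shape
(5, 23)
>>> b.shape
(5, 19)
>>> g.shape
(23, 5)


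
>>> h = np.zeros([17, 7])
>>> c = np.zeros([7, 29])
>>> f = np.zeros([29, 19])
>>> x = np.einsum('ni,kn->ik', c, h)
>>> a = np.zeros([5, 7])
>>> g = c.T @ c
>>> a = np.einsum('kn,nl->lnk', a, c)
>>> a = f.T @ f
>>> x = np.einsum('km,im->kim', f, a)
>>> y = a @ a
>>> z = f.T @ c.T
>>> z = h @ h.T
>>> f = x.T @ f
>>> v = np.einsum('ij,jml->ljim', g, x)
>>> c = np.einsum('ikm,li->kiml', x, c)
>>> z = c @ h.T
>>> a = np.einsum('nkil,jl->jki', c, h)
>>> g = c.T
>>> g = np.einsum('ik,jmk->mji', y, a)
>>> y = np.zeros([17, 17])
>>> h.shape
(17, 7)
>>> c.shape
(19, 29, 19, 7)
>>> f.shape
(19, 19, 19)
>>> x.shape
(29, 19, 19)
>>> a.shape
(17, 29, 19)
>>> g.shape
(29, 17, 19)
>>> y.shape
(17, 17)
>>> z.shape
(19, 29, 19, 17)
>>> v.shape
(19, 29, 29, 19)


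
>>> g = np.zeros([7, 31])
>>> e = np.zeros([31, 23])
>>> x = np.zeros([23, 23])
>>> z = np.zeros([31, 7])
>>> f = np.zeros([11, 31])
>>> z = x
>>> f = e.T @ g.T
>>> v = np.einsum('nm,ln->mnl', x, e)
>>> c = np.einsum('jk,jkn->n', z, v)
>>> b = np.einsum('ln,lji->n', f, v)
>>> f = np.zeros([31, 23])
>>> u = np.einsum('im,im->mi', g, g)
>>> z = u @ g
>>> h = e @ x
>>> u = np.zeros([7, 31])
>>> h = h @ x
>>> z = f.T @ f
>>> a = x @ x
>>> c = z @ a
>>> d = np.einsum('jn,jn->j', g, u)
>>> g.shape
(7, 31)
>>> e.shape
(31, 23)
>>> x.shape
(23, 23)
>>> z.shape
(23, 23)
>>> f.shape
(31, 23)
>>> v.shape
(23, 23, 31)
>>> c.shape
(23, 23)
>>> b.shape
(7,)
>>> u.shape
(7, 31)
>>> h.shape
(31, 23)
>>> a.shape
(23, 23)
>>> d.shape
(7,)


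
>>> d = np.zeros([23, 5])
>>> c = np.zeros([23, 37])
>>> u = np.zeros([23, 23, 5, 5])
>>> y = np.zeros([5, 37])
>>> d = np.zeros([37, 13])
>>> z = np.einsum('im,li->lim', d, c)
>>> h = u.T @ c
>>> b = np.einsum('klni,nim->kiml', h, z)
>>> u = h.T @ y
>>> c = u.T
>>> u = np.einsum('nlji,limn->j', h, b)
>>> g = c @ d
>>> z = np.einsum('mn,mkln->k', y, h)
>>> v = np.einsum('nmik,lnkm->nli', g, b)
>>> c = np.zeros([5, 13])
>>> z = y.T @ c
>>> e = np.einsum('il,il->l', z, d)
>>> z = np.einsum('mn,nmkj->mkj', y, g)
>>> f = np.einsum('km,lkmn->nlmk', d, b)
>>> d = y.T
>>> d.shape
(37, 5)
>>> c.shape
(5, 13)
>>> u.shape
(23,)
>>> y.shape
(5, 37)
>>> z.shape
(5, 23, 13)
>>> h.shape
(5, 5, 23, 37)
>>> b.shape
(5, 37, 13, 5)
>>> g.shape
(37, 5, 23, 13)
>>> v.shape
(37, 5, 23)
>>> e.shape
(13,)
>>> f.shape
(5, 5, 13, 37)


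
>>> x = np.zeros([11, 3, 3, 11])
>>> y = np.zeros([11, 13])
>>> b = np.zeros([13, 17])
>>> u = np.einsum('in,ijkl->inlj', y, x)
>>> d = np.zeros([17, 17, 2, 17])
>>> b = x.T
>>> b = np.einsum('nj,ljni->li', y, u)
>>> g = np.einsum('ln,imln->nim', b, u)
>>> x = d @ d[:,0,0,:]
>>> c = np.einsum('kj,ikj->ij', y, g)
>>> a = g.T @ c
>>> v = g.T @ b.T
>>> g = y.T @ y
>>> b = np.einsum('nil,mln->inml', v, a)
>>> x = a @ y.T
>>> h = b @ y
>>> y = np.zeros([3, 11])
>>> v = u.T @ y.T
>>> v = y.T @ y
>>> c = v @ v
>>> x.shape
(13, 11, 11)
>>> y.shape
(3, 11)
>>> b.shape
(11, 13, 13, 11)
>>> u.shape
(11, 13, 11, 3)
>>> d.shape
(17, 17, 2, 17)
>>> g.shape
(13, 13)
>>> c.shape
(11, 11)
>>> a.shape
(13, 11, 13)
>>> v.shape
(11, 11)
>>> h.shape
(11, 13, 13, 13)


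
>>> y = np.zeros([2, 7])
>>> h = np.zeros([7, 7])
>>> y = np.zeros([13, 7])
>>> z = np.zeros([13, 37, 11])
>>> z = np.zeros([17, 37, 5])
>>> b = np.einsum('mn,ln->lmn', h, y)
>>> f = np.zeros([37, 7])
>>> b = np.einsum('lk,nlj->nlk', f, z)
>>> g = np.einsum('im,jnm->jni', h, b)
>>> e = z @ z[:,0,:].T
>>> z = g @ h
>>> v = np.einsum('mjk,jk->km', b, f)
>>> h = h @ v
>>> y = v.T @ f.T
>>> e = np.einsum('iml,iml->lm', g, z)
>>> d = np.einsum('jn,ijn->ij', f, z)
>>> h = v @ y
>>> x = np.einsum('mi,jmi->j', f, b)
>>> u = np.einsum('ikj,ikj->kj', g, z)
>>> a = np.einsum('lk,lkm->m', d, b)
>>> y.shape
(17, 37)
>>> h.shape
(7, 37)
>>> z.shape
(17, 37, 7)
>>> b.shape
(17, 37, 7)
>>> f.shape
(37, 7)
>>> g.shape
(17, 37, 7)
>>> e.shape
(7, 37)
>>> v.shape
(7, 17)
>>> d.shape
(17, 37)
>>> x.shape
(17,)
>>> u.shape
(37, 7)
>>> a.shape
(7,)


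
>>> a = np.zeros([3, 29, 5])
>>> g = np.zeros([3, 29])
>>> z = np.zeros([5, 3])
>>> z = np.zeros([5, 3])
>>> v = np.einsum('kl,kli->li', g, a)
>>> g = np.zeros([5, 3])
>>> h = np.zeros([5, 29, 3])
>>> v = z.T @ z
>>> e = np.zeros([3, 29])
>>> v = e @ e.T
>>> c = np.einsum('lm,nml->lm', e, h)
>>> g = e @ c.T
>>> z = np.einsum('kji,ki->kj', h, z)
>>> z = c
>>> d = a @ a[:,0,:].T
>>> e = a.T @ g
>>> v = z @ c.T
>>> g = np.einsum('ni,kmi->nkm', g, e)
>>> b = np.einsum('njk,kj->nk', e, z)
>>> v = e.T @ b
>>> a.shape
(3, 29, 5)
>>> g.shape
(3, 5, 29)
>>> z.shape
(3, 29)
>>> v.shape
(3, 29, 3)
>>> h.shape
(5, 29, 3)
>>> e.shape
(5, 29, 3)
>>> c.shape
(3, 29)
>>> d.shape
(3, 29, 3)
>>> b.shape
(5, 3)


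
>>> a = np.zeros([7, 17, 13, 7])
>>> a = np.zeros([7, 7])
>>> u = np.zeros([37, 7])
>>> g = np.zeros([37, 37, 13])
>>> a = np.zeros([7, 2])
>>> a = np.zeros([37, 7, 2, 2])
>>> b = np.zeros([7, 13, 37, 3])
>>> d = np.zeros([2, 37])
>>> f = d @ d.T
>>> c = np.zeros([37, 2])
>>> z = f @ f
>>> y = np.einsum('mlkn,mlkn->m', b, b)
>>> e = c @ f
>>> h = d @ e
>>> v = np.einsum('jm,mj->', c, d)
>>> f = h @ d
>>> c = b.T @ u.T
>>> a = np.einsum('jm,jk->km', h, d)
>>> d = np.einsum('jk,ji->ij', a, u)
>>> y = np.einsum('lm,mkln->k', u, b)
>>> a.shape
(37, 2)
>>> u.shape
(37, 7)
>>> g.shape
(37, 37, 13)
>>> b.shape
(7, 13, 37, 3)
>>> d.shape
(7, 37)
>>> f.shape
(2, 37)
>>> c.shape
(3, 37, 13, 37)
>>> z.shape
(2, 2)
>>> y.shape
(13,)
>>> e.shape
(37, 2)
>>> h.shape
(2, 2)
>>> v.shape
()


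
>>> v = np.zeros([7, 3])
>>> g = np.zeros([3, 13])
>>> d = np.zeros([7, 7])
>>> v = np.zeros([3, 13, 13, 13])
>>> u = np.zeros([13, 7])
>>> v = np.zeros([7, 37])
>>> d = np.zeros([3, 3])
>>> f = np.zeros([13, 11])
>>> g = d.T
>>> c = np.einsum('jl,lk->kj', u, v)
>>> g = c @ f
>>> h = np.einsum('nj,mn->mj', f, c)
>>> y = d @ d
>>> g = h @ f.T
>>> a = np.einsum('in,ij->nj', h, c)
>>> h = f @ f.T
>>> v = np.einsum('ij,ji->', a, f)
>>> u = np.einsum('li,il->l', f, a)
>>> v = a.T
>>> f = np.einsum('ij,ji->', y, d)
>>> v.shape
(13, 11)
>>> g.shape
(37, 13)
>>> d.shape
(3, 3)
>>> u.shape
(13,)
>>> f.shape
()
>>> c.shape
(37, 13)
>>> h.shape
(13, 13)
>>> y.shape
(3, 3)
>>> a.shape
(11, 13)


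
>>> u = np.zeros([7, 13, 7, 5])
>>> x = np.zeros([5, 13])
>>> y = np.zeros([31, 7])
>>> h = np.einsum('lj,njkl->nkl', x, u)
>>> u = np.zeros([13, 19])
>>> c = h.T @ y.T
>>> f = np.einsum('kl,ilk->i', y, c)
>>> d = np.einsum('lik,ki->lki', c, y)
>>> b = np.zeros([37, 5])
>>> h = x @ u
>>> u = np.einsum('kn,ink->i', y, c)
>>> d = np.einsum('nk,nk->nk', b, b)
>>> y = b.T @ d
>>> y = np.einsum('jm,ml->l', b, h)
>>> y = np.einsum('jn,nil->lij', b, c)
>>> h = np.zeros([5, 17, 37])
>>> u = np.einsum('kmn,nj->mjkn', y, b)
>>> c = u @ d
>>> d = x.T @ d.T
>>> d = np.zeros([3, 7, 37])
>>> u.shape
(7, 5, 31, 37)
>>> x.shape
(5, 13)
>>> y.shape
(31, 7, 37)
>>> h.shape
(5, 17, 37)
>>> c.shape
(7, 5, 31, 5)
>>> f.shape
(5,)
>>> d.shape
(3, 7, 37)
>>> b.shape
(37, 5)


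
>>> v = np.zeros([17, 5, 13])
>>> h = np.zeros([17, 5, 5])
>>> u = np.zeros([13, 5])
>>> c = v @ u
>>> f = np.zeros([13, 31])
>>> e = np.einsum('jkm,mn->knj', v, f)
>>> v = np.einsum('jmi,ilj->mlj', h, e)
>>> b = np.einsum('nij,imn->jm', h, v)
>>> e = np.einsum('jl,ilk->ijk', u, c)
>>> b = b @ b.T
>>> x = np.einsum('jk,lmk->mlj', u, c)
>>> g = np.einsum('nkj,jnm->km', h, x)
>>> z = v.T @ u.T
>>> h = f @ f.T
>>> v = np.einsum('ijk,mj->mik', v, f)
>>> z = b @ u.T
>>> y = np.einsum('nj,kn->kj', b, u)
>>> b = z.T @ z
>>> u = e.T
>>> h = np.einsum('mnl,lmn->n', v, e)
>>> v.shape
(13, 5, 17)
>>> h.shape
(5,)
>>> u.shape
(5, 13, 17)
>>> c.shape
(17, 5, 5)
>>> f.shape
(13, 31)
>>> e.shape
(17, 13, 5)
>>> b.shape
(13, 13)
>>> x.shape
(5, 17, 13)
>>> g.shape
(5, 13)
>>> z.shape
(5, 13)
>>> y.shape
(13, 5)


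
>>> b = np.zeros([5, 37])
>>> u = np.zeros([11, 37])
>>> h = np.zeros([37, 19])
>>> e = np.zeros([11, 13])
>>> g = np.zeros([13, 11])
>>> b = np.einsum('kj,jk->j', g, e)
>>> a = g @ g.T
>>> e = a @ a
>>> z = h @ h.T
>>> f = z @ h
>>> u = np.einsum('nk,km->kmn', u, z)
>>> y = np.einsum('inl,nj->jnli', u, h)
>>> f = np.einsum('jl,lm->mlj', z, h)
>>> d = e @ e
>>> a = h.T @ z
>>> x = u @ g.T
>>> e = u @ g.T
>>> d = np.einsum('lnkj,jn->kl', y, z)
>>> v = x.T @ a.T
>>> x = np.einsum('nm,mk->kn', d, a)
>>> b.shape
(11,)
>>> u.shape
(37, 37, 11)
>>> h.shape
(37, 19)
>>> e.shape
(37, 37, 13)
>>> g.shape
(13, 11)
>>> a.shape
(19, 37)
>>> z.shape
(37, 37)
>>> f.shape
(19, 37, 37)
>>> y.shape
(19, 37, 11, 37)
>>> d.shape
(11, 19)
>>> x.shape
(37, 11)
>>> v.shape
(13, 37, 19)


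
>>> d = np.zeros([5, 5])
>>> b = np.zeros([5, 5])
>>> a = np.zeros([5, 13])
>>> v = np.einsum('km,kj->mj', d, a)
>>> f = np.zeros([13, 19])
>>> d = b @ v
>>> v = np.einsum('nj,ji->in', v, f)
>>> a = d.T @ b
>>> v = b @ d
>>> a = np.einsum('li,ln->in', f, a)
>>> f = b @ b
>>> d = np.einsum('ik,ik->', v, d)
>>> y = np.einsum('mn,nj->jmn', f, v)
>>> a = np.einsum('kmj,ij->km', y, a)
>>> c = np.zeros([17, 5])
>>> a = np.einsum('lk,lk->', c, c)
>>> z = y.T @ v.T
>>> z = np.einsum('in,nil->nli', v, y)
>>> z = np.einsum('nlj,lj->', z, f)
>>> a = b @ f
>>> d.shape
()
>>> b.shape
(5, 5)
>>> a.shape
(5, 5)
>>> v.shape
(5, 13)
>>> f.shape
(5, 5)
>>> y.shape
(13, 5, 5)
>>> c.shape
(17, 5)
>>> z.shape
()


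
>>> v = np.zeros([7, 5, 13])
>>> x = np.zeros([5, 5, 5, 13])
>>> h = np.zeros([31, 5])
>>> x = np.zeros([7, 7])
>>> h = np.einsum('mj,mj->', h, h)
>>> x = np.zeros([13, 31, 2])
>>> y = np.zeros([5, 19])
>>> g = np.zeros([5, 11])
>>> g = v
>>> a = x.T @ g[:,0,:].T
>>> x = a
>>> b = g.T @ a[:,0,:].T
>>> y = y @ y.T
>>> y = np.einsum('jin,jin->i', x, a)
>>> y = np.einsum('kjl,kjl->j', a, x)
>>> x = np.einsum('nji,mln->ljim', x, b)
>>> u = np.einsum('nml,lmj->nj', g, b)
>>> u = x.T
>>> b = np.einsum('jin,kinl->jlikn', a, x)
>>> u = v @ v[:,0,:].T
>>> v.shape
(7, 5, 13)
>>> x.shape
(5, 31, 7, 13)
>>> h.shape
()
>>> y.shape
(31,)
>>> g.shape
(7, 5, 13)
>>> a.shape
(2, 31, 7)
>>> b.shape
(2, 13, 31, 5, 7)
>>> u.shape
(7, 5, 7)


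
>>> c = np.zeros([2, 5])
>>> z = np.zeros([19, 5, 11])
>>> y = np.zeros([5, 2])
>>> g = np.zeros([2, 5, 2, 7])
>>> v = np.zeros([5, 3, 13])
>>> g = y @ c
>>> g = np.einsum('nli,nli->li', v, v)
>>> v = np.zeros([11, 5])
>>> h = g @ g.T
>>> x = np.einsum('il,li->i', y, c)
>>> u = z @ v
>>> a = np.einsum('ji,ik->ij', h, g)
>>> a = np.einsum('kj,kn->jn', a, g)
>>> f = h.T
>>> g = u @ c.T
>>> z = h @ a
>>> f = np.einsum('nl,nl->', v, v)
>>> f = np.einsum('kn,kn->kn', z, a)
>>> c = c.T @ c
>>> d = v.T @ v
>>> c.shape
(5, 5)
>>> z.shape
(3, 13)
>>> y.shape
(5, 2)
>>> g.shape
(19, 5, 2)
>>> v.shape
(11, 5)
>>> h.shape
(3, 3)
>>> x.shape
(5,)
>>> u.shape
(19, 5, 5)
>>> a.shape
(3, 13)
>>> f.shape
(3, 13)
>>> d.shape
(5, 5)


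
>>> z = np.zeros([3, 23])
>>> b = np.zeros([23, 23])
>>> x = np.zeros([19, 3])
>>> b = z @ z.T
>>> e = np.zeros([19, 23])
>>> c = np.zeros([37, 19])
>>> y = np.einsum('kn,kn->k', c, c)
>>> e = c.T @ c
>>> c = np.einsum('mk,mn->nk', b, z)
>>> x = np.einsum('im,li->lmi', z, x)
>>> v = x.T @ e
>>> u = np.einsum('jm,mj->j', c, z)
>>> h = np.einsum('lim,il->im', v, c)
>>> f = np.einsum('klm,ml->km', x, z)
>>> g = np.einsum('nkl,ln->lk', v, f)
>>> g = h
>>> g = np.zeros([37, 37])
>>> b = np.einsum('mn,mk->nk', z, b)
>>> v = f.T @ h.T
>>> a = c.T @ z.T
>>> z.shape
(3, 23)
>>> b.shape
(23, 3)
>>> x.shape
(19, 23, 3)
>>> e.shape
(19, 19)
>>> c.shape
(23, 3)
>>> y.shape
(37,)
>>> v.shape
(3, 23)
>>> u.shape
(23,)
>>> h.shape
(23, 19)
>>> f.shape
(19, 3)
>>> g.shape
(37, 37)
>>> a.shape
(3, 3)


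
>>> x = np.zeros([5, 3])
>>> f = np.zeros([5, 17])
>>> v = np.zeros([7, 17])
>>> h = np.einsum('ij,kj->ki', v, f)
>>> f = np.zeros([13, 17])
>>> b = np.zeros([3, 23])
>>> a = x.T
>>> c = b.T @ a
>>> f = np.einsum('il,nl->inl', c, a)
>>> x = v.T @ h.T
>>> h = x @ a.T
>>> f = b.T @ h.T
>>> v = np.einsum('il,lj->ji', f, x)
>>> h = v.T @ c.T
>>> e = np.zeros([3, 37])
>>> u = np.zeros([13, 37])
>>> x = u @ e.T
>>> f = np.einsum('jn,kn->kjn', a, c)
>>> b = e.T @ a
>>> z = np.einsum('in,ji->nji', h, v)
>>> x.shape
(13, 3)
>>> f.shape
(23, 3, 5)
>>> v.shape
(5, 23)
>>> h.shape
(23, 23)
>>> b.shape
(37, 5)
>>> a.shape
(3, 5)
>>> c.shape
(23, 5)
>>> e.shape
(3, 37)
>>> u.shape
(13, 37)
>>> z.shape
(23, 5, 23)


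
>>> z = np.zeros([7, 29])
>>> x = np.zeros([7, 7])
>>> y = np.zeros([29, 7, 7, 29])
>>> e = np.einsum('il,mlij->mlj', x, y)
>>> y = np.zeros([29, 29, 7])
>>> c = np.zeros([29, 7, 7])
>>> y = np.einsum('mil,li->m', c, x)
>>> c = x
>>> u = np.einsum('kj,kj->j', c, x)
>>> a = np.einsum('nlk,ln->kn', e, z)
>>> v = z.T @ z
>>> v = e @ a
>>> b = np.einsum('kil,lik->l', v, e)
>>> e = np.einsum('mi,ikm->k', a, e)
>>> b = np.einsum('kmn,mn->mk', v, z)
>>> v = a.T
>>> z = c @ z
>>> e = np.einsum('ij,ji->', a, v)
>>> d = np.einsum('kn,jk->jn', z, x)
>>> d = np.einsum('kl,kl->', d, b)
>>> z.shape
(7, 29)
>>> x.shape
(7, 7)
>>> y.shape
(29,)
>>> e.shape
()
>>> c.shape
(7, 7)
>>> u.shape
(7,)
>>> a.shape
(29, 29)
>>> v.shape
(29, 29)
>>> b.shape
(7, 29)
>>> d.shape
()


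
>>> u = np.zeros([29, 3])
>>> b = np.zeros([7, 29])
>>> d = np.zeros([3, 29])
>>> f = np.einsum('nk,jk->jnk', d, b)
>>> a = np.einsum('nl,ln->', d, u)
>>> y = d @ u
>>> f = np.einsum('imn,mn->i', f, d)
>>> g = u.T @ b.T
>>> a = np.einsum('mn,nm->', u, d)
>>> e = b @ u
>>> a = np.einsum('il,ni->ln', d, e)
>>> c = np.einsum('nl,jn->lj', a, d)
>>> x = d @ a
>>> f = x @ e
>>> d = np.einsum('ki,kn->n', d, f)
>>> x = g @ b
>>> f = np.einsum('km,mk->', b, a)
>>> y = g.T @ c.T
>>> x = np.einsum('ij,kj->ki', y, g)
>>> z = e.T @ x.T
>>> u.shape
(29, 3)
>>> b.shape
(7, 29)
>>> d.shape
(3,)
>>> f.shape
()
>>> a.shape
(29, 7)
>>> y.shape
(7, 7)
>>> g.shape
(3, 7)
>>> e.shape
(7, 3)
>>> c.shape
(7, 3)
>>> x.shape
(3, 7)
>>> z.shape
(3, 3)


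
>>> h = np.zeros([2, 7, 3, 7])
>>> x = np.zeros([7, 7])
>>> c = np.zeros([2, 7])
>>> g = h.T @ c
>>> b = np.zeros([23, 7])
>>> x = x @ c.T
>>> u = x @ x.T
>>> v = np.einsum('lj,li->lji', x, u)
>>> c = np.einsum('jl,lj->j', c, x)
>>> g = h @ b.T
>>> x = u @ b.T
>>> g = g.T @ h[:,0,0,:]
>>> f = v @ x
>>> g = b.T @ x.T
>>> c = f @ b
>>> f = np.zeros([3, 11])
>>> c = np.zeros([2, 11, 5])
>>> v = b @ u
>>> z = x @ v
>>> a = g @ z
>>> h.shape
(2, 7, 3, 7)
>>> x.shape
(7, 23)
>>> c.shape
(2, 11, 5)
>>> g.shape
(7, 7)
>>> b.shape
(23, 7)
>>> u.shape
(7, 7)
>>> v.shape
(23, 7)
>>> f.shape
(3, 11)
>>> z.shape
(7, 7)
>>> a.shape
(7, 7)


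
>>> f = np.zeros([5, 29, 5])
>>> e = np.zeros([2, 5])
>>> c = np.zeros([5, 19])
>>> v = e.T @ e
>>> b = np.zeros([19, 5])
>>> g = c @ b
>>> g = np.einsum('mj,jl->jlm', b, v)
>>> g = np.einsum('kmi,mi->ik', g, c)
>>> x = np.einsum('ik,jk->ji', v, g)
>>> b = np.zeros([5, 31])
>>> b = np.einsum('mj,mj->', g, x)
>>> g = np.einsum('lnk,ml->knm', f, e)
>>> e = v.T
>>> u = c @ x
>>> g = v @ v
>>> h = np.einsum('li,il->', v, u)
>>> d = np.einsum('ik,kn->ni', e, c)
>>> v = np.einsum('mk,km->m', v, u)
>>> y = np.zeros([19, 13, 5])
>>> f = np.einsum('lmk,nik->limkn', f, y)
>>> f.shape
(5, 13, 29, 5, 19)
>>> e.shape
(5, 5)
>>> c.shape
(5, 19)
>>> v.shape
(5,)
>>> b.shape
()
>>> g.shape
(5, 5)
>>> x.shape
(19, 5)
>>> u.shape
(5, 5)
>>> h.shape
()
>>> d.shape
(19, 5)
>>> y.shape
(19, 13, 5)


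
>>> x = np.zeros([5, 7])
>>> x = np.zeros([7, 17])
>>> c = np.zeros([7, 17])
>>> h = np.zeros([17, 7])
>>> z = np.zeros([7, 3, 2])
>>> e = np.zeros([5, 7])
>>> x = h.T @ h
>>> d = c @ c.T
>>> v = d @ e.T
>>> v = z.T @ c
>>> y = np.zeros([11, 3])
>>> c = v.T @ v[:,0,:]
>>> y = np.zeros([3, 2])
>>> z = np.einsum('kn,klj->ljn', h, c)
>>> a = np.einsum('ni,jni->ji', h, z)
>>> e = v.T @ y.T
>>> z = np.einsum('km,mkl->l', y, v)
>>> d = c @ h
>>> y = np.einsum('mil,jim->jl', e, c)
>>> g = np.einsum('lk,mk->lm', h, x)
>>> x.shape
(7, 7)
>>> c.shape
(17, 3, 17)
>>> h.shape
(17, 7)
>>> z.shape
(17,)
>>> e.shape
(17, 3, 3)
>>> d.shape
(17, 3, 7)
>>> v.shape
(2, 3, 17)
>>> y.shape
(17, 3)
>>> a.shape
(3, 7)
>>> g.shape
(17, 7)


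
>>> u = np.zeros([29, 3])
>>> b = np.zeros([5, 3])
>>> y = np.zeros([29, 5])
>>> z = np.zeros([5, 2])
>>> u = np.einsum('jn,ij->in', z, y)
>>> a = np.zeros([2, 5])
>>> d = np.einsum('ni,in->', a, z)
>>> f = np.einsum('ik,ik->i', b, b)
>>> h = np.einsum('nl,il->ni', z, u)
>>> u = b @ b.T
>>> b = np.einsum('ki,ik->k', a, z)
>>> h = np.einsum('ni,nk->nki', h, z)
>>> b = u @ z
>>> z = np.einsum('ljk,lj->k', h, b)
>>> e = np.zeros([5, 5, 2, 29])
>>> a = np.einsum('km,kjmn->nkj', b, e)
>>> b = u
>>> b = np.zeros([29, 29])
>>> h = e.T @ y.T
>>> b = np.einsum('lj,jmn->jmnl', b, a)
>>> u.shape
(5, 5)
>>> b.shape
(29, 5, 5, 29)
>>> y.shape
(29, 5)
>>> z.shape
(29,)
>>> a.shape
(29, 5, 5)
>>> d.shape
()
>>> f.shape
(5,)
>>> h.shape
(29, 2, 5, 29)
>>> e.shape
(5, 5, 2, 29)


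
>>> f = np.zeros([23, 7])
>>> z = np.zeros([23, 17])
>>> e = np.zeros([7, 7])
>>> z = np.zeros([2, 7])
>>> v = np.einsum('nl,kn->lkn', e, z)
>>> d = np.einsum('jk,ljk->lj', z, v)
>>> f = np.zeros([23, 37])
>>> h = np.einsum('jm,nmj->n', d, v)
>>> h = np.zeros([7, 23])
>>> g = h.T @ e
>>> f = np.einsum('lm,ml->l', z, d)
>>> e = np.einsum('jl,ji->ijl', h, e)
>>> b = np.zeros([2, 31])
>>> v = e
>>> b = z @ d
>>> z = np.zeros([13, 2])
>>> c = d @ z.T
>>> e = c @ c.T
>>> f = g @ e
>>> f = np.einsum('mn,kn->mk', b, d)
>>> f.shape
(2, 7)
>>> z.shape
(13, 2)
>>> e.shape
(7, 7)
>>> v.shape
(7, 7, 23)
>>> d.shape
(7, 2)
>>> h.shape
(7, 23)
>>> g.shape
(23, 7)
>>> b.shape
(2, 2)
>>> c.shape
(7, 13)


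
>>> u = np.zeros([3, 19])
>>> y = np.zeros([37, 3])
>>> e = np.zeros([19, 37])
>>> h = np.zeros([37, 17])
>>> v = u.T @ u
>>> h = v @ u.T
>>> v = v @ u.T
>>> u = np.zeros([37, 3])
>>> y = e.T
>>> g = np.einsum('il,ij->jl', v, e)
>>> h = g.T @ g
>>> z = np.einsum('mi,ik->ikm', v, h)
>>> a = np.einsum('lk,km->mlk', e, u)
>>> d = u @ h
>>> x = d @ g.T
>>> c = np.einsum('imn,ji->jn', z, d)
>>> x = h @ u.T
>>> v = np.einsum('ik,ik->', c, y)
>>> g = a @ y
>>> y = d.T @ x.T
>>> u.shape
(37, 3)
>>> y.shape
(3, 3)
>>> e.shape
(19, 37)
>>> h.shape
(3, 3)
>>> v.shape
()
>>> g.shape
(3, 19, 19)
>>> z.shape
(3, 3, 19)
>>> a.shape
(3, 19, 37)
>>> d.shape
(37, 3)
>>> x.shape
(3, 37)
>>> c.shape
(37, 19)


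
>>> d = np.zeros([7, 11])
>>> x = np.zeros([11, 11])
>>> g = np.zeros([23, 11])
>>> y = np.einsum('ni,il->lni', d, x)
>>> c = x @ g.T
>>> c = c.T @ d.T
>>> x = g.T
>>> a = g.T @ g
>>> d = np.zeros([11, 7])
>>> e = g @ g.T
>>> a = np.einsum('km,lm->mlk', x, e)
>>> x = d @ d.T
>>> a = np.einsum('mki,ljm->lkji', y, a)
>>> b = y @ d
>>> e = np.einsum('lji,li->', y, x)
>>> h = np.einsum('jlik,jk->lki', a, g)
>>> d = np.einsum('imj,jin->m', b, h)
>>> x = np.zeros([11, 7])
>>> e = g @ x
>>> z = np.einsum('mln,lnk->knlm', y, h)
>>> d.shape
(7,)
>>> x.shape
(11, 7)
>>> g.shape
(23, 11)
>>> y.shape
(11, 7, 11)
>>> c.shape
(23, 7)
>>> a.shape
(23, 7, 23, 11)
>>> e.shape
(23, 7)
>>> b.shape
(11, 7, 7)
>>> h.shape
(7, 11, 23)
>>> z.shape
(23, 11, 7, 11)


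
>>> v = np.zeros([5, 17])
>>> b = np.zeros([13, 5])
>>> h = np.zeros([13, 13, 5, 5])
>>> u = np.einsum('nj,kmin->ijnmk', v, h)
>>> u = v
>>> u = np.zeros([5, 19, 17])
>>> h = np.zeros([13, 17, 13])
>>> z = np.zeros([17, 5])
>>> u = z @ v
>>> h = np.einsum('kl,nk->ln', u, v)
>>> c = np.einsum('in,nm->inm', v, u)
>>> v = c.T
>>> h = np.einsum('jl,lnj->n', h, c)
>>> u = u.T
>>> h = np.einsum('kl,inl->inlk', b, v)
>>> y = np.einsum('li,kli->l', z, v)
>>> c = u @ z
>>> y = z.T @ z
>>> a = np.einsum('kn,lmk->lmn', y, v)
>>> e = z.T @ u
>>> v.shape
(17, 17, 5)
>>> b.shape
(13, 5)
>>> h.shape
(17, 17, 5, 13)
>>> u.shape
(17, 17)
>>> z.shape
(17, 5)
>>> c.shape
(17, 5)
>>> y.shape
(5, 5)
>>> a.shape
(17, 17, 5)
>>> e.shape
(5, 17)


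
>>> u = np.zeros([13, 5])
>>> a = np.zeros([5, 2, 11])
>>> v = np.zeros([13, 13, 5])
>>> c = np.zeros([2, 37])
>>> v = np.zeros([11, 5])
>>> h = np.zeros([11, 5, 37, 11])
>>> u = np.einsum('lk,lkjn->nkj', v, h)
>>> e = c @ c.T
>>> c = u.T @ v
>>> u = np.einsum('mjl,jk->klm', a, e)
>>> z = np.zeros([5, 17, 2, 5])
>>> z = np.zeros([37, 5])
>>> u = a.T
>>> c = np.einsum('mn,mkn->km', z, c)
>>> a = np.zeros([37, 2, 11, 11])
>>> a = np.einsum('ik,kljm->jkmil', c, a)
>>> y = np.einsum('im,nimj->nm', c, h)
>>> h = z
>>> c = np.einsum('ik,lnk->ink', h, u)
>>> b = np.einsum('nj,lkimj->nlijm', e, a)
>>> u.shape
(11, 2, 5)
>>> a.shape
(11, 37, 11, 5, 2)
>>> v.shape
(11, 5)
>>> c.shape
(37, 2, 5)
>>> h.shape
(37, 5)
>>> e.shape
(2, 2)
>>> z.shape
(37, 5)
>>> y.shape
(11, 37)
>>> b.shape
(2, 11, 11, 2, 5)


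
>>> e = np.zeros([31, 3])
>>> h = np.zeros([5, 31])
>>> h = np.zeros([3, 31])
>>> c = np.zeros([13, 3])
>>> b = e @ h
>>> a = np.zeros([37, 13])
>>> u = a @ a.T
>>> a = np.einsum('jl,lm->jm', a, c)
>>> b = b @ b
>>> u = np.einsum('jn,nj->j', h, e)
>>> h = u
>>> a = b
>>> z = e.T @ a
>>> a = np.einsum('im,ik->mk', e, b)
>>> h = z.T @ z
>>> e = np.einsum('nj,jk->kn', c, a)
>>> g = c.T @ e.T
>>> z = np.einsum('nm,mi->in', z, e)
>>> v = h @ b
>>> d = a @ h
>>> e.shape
(31, 13)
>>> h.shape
(31, 31)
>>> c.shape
(13, 3)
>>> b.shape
(31, 31)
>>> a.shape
(3, 31)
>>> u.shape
(3,)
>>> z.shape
(13, 3)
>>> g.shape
(3, 31)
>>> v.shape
(31, 31)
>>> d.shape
(3, 31)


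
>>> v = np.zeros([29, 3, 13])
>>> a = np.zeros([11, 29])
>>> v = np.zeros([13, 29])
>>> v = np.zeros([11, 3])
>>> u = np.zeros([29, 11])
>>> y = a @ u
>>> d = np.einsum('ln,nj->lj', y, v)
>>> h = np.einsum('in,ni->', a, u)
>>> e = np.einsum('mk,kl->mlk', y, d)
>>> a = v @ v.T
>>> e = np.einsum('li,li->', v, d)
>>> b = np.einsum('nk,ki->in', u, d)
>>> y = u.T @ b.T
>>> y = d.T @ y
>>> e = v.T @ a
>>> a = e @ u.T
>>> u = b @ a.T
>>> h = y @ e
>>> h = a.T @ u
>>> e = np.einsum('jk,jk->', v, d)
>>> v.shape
(11, 3)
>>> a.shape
(3, 29)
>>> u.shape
(3, 3)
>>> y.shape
(3, 3)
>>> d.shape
(11, 3)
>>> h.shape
(29, 3)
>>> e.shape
()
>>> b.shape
(3, 29)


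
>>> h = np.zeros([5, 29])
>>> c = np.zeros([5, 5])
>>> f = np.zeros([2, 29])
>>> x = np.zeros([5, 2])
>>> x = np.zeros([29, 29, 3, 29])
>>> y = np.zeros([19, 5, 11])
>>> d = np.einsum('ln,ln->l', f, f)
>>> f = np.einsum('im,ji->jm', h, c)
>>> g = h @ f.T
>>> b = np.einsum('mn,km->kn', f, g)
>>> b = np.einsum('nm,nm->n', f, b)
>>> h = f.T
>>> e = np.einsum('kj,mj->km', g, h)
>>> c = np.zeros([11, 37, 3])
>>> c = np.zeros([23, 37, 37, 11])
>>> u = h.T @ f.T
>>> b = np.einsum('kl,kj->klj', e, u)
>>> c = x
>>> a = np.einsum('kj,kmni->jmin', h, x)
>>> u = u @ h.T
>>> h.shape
(29, 5)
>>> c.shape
(29, 29, 3, 29)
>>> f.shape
(5, 29)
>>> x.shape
(29, 29, 3, 29)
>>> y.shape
(19, 5, 11)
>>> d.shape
(2,)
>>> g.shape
(5, 5)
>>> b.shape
(5, 29, 5)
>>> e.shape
(5, 29)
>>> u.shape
(5, 29)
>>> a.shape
(5, 29, 29, 3)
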